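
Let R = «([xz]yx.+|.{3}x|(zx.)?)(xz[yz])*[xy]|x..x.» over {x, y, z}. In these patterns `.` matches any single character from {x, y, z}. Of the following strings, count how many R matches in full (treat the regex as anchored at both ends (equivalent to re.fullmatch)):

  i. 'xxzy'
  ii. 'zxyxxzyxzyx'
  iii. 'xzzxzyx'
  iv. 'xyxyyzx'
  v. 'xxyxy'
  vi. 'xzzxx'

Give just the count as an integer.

i → no match
ii → match
iii → match
iv → match
v → match
vi → match
Total matched: 5

5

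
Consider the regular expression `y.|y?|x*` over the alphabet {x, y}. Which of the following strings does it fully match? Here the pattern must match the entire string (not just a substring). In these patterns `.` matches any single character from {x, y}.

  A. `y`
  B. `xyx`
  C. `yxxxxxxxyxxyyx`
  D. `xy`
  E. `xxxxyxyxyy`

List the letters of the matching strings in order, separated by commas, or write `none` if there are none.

A. `y` → match
B. `xyx` → no match
C → no match
D. `xy` → no match
E. `xxxxyxyxyy` → no match

A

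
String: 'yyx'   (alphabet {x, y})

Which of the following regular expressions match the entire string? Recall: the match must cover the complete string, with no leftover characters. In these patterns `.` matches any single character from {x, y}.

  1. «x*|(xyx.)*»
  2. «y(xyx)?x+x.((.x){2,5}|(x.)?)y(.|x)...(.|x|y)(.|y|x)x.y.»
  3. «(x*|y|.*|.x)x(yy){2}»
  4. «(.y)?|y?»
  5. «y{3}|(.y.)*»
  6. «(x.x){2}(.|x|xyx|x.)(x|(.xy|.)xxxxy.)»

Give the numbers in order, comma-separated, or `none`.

5

1 → no match
2 → no match
3 → no match — must end with 'yy'
4 → no match
5 → match
6 → no match — must start with 'x'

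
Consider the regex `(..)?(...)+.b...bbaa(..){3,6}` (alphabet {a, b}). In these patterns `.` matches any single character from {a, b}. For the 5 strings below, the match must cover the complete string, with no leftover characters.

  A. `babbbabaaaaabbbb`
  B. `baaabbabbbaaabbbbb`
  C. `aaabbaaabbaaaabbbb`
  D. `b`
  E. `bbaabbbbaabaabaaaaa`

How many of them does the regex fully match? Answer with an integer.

2

A → no match
B → match
C → match
D → no match
E → no match
Total matched: 2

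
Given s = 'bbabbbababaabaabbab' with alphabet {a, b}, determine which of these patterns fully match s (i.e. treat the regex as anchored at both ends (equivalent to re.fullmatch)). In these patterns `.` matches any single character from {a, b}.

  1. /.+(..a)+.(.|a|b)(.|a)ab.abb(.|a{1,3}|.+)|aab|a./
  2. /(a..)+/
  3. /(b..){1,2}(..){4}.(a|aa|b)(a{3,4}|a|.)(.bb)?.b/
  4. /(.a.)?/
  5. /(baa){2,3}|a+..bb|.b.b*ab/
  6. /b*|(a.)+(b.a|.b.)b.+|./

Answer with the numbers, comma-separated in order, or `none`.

3

1 → no match
2 → no match — must start with 'a'
3 → match
4 → no match
5 → no match
6 → no match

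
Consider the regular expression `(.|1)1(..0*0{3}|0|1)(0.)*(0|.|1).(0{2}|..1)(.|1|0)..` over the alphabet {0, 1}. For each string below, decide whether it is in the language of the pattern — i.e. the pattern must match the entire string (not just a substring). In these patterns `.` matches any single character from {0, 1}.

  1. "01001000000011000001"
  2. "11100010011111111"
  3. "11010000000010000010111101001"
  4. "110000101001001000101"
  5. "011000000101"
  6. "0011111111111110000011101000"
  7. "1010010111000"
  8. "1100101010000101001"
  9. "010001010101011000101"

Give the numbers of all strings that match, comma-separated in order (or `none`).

1, 2, 3, 5, 8

1 → match
2 → match
3 → match
4 → no match
5 → match
6 → no match
7 → no match
8 → match
9 → no match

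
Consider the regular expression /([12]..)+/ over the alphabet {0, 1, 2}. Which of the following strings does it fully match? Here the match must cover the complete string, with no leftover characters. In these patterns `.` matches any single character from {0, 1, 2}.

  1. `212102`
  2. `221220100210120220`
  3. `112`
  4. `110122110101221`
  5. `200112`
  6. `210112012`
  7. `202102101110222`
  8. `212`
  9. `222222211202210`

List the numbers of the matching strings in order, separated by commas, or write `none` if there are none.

1 → match
2 → match
3 → match
4 → match
5 → match
6 → no match
7 → match
8 → match
9 → match

1, 2, 3, 4, 5, 7, 8, 9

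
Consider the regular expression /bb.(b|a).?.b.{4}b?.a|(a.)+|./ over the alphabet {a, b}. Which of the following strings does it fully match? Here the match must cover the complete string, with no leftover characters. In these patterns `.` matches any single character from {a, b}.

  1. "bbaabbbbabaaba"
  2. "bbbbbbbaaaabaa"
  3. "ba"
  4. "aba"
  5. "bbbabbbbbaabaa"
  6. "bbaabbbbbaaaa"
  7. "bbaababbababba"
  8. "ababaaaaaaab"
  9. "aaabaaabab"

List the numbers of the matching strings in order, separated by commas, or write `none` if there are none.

2, 5, 6, 7, 8, 9

1 → no match
2 → match
3 → no match
4 → no match
5 → match
6 → match
7 → match
8 → match
9 → match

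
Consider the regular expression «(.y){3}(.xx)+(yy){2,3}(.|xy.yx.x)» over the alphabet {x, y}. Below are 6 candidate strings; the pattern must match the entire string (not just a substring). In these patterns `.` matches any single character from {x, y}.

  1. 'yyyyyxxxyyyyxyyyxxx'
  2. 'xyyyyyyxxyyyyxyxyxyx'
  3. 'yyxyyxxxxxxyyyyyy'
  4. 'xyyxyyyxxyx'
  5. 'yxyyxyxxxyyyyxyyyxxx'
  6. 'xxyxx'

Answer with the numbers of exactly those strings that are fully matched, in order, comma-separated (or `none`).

2

1 → no match
2 → match
3 → no match
4. 'xyyxyyyxxyx' → no match
5 → no match
6. 'xxyxx' → no match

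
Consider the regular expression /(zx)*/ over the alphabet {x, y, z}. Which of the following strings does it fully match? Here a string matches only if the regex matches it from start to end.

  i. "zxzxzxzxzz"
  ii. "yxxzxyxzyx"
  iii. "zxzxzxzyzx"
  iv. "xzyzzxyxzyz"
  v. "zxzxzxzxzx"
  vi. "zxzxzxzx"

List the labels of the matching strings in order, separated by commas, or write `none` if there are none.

i → no match
ii → no match
iii → no match
iv → no match
v → match
vi → match

v, vi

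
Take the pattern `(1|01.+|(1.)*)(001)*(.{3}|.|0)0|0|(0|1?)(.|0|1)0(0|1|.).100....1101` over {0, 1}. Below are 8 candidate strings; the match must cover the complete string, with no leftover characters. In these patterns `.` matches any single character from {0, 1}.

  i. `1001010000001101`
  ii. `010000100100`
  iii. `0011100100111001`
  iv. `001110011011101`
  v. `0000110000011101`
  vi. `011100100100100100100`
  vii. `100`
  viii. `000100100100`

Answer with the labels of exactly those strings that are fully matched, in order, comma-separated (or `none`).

i → match
ii → match
iii → no match
iv → match
v → match
vi → match
vii → match
viii → no match

i, ii, iv, v, vi, vii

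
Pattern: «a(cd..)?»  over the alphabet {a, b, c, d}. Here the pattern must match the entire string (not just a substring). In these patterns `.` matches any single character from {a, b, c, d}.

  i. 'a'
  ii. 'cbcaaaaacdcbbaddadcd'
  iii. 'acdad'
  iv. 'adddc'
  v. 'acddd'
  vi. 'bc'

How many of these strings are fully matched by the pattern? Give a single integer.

3

i → match
ii → no match — must start with 'a'
iii → match
iv → no match
v → match
vi → no match — must start with 'a'
Total matched: 3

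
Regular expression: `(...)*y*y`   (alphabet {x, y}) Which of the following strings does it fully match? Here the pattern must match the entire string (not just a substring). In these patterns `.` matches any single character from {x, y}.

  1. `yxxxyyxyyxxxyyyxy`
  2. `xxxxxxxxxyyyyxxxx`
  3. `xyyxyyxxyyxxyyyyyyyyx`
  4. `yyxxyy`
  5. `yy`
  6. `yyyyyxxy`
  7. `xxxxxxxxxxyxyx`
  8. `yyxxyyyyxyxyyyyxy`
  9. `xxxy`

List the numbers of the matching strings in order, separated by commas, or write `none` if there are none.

5, 9

1 → no match
2 → no match — must end with `y`
3 → no match — must end with `y`
4 → no match
5 → match
6 → no match
7 → no match — must end with `y`
8 → no match
9 → match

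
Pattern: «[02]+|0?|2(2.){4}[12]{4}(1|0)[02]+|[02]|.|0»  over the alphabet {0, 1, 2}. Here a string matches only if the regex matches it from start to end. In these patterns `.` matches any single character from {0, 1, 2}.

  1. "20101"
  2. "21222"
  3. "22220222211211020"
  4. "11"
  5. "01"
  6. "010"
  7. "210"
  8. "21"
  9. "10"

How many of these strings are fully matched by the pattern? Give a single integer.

1 → no match
2 → no match
3 → match
4 → no match
5 → no match
6 → no match
7 → no match
8 → no match
9 → no match
Total matched: 1

1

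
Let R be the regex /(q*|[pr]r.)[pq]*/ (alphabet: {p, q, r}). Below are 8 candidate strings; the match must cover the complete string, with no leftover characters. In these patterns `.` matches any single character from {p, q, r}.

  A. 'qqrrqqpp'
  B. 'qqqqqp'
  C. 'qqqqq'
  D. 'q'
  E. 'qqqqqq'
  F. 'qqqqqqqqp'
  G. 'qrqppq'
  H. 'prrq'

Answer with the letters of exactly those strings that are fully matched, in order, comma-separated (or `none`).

A → no match
B → match
C → match
D → match
E → match
F → match
G → no match
H → match

B, C, D, E, F, H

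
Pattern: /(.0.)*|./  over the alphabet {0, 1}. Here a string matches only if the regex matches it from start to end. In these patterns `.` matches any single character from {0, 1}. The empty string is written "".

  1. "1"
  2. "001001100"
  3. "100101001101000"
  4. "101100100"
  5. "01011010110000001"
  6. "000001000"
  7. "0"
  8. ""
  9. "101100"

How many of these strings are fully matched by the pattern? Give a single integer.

8

1 → match
2 → match
3 → match
4 → match
5 → no match
6 → match
7 → match
8 → match
9 → match
Total matched: 8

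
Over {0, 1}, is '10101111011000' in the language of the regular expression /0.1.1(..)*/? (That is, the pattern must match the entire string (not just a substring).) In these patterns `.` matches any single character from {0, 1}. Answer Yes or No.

No

Every match must start with '0', but '10101111011000' does not.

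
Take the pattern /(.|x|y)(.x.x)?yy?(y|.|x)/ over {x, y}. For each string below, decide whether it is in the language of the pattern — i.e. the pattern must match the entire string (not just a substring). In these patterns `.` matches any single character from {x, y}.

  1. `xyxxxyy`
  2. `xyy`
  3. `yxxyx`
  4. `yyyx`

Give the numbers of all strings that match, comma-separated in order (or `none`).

1, 2, 4

1 → match
2 → match
3 → no match
4 → match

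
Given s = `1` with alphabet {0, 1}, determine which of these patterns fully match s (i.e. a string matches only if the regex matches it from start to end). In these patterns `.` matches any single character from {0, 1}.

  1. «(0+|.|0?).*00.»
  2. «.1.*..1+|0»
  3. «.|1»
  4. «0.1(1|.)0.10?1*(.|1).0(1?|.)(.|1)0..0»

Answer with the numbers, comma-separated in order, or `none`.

1 → no match
2 → no match
3 → match
4 → no match — must start with `0`

3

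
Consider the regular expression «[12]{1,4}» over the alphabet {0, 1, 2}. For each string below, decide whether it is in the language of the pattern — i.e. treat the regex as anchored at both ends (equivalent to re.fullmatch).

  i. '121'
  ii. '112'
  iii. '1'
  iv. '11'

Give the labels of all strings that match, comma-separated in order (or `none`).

i → match
ii → match
iii → match
iv → match

i, ii, iii, iv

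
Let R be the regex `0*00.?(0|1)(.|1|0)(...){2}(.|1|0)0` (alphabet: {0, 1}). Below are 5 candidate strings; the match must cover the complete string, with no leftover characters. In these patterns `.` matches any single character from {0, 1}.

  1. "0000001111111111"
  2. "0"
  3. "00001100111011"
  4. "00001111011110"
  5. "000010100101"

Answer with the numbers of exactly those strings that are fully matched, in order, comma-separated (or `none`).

4

1 → no match — must end with "0"
2 → no match
3 → no match — must end with "0"
4 → match
5 → no match — must end with "0"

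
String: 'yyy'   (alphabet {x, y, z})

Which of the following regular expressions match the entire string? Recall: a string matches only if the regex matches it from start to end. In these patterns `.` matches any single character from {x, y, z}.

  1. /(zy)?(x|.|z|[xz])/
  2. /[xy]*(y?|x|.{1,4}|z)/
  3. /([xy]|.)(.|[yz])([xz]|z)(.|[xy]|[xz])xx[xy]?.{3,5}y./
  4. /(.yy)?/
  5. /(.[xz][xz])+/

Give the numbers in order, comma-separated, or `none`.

2, 4

1 → no match
2 → match
3 → no match
4 → match
5 → no match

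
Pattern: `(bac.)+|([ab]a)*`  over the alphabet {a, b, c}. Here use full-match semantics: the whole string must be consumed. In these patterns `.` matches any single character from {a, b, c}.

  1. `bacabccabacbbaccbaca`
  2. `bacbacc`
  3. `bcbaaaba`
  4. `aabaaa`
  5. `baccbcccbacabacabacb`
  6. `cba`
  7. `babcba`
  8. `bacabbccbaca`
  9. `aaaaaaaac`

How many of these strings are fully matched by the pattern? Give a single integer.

1 → no match
2 → no match
3 → no match
4 → match
5 → no match
6 → no match
7 → no match
8 → no match
9 → no match
Total matched: 1

1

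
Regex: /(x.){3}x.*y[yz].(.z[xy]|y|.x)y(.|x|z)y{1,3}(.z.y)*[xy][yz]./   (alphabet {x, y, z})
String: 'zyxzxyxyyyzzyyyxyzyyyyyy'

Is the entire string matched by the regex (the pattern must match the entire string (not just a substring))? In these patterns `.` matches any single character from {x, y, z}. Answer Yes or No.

Every match must start with 'x', but 'zyxzxyxyyyzzyyyxyzyyyyyy' does not.

No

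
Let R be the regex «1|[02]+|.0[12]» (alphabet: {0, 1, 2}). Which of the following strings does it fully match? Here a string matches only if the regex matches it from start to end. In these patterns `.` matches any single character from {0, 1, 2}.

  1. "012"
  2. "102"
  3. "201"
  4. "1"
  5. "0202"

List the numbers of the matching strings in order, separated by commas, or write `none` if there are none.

1 → no match
2 → match
3 → match
4 → match
5 → match

2, 3, 4, 5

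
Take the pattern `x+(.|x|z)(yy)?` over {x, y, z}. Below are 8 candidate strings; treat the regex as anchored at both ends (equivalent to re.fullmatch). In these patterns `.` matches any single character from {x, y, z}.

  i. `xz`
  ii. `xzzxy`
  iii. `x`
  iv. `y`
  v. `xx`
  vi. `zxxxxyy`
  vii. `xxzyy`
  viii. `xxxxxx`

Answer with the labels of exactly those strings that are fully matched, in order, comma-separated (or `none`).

i, v, vii, viii

i → match
ii → no match
iii → no match
iv → no match — must start with `x`
v → match
vi → no match — must start with `x`
vii → match
viii → match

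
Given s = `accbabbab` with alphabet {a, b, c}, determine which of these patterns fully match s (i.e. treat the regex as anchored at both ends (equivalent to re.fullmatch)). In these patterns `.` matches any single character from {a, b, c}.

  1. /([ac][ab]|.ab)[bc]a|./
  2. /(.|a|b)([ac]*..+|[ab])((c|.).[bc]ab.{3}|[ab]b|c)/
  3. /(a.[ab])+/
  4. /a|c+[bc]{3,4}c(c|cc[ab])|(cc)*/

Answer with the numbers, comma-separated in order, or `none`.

2

1 → no match
2 → match
3 → no match
4 → no match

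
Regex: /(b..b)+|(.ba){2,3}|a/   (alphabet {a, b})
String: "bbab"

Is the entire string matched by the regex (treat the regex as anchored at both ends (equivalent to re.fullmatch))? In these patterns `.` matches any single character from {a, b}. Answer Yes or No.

Yes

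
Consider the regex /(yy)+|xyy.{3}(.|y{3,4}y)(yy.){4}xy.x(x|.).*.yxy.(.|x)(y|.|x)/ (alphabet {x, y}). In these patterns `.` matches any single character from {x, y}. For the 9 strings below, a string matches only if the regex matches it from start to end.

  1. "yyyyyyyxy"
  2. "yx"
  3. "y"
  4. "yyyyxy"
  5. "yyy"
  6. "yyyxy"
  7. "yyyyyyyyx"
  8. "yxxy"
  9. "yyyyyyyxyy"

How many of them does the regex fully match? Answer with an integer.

0

1 → no match
2 → no match
3 → no match
4 → no match
5 → no match
6 → no match
7 → no match
8 → no match
9 → no match
Total matched: 0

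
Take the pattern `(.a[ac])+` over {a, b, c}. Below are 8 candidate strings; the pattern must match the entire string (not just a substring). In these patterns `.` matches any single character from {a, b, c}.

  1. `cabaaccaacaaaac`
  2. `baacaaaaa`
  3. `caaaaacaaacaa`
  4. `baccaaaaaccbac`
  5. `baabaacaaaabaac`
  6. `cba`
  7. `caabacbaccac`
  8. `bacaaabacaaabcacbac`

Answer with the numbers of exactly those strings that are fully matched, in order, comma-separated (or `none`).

2, 7

1 → no match
2 → match
3 → no match
4 → no match
5 → no match
6 → no match
7 → match
8 → no match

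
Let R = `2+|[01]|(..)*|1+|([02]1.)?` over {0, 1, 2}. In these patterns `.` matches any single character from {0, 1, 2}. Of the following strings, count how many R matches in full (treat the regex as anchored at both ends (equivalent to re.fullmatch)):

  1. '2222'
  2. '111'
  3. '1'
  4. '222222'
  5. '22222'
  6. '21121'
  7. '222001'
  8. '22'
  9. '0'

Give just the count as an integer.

1. '2222' → match
2. '111' → match
3. '1' → match
4. '222222' → match
5. '22222' → match
6. '21121' → no match
7. '222001' → match
8. '22' → match
9. '0' → match
Total matched: 8

8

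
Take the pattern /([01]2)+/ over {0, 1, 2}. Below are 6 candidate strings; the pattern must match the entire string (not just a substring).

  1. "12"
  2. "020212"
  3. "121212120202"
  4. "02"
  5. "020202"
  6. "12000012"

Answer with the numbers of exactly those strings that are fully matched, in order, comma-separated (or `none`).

1, 2, 3, 4, 5

1 → match
2 → match
3 → match
4 → match
5 → match
6 → no match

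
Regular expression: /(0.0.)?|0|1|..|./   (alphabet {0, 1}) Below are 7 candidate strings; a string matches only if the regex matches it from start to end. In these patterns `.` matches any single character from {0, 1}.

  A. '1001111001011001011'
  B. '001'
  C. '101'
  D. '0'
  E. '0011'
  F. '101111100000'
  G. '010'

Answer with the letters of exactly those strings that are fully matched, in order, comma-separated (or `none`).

D

A → no match
B. '001' → no match
C. '101' → no match
D. '0' → match
E. '0011' → no match
F. '101111100000' → no match
G. '010' → no match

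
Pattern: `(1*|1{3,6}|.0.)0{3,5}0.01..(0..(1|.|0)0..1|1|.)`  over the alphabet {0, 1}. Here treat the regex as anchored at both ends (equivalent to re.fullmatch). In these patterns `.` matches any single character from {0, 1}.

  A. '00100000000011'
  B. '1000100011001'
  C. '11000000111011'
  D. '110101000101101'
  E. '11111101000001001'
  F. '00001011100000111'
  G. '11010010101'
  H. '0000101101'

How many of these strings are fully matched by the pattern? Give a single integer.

A → no match
B → no match
C → no match
D → no match
E → no match
F → match
G → no match
H → match
Total matched: 2

2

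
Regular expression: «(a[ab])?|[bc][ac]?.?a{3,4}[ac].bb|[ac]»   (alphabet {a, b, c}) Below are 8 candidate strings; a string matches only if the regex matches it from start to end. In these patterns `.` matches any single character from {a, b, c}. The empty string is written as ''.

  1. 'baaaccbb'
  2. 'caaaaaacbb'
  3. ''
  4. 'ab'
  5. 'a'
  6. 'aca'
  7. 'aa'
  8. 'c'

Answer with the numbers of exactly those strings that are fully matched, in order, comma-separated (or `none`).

1. 'baaaccbb' → match
2. 'caaaaaacbb' → match
3. '' → match
4. 'ab' → match
5. 'a' → match
6. 'aca' → no match
7. 'aa' → match
8. 'c' → match

1, 2, 3, 4, 5, 7, 8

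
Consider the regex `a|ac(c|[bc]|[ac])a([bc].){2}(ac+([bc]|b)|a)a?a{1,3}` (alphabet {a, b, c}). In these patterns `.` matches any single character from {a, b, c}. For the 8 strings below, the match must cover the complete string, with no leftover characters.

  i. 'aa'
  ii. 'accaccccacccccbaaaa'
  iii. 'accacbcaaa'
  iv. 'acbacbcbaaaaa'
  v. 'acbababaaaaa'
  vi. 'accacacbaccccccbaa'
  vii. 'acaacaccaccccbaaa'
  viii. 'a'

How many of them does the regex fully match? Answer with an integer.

i. 'aa' → no match
ii → match
iii. 'accacbcaaa' → match
iv → match
v. 'acbababaaaaa' → match
vi → match
vii → match
viii. 'a' → match
Total matched: 7

7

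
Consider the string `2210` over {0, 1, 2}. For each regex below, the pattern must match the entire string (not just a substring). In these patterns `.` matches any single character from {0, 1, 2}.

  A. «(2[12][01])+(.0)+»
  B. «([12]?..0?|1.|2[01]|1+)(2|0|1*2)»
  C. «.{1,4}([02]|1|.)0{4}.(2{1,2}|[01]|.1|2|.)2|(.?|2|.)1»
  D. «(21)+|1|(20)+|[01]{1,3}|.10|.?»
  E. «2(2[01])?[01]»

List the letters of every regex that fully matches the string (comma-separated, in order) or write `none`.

A → no match
B → match
C → no match
D → no match
E → match

B, E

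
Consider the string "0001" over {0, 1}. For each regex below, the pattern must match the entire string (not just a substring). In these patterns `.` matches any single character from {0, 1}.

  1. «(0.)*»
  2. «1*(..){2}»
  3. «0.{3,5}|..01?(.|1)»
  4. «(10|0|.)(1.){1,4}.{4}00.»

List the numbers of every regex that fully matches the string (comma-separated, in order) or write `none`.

1 → match
2 → match
3 → match
4 → no match

1, 2, 3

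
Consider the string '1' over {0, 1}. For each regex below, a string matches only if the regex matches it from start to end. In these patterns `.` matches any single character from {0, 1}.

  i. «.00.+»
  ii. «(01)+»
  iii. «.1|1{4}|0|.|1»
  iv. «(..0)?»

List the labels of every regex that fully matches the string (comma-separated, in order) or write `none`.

i → no match
ii → no match — must start with '01'
iii → match
iv → no match

iii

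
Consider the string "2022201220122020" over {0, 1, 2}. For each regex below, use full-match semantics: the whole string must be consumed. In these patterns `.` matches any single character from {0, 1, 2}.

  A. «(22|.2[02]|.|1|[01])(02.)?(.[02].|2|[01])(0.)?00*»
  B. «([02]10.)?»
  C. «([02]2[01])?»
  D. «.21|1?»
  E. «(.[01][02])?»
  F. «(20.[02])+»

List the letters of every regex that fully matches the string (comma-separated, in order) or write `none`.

F

A → no match
B → no match
C → no match
D → no match
E → no match
F → match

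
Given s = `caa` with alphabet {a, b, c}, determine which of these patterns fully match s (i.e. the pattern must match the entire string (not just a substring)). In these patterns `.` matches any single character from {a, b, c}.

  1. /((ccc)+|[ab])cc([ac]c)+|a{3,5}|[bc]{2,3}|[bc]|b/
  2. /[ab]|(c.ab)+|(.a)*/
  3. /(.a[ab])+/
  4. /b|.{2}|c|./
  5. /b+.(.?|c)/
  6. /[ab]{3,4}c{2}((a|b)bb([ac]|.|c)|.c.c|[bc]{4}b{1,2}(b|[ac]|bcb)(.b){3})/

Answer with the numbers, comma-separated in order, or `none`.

1 → no match
2 → no match
3 → match
4 → no match
5 → no match — must start with `b`
6 → no match

3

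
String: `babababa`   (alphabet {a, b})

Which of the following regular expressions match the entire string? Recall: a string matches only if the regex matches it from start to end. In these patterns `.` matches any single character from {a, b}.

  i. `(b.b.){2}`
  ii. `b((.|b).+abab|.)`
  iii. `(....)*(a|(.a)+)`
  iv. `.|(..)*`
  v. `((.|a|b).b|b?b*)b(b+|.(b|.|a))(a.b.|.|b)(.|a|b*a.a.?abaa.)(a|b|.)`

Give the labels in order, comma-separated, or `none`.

i → match
ii → no match
iii → match
iv → match
v → no match

i, iii, iv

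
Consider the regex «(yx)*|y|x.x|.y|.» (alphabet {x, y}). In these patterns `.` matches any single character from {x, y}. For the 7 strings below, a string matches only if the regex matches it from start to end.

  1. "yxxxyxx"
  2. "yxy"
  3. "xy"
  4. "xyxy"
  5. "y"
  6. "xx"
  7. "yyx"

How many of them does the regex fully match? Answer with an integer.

2

1 → no match
2 → no match
3 → match
4 → no match
5 → match
6 → no match
7 → no match
Total matched: 2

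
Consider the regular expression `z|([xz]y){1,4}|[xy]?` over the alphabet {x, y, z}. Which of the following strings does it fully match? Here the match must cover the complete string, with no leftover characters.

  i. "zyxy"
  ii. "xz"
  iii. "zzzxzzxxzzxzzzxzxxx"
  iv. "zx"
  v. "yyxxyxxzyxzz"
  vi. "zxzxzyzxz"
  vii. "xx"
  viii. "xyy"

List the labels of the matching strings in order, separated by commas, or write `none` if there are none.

i

i. "zyxy" → match
ii. "xz" → no match
iii → no match
iv. "zx" → no match
v. "yyxxyxxzyxzz" → no match
vi. "zxzxzyzxz" → no match
vii. "xx" → no match
viii. "xyy" → no match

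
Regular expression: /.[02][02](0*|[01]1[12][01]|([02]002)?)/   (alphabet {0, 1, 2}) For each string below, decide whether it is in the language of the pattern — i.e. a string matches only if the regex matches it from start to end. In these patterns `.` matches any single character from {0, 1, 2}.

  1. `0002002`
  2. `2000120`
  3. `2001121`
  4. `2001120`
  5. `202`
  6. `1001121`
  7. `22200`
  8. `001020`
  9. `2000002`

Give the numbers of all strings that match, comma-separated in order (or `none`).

1, 2, 3, 4, 5, 6, 7, 9

1. `0002002` → match
2. `2000120` → match
3. `2001121` → match
4. `2001120` → match
5. `202` → match
6. `1001121` → match
7. `22200` → match
8. `001020` → no match
9. `2000002` → match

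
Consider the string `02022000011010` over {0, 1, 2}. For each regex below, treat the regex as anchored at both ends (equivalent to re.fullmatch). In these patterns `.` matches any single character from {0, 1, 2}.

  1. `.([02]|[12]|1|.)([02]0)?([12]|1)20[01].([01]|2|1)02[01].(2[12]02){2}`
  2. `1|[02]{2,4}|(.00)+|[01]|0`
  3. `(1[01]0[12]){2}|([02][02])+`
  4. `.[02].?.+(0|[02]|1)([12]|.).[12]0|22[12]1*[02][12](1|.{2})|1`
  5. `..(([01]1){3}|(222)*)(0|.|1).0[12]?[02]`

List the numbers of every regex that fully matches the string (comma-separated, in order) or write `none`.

1 → no match — must end with `02`
2 → no match
3 → no match
4 → match
5 → no match

4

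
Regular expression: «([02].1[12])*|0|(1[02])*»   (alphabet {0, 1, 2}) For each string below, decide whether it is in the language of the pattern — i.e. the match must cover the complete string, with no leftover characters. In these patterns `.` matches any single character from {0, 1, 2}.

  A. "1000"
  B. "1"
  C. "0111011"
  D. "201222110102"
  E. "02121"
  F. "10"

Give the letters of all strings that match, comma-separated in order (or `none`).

F

A → no match
B → no match
C → no match
D → no match
E → no match
F → match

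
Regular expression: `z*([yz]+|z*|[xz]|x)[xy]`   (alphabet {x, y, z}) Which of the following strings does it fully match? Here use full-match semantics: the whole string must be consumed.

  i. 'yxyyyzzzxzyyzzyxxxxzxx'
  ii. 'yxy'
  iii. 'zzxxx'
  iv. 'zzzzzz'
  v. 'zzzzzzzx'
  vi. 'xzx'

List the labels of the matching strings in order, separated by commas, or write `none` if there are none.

i → no match
ii → no match
iii → no match
iv → no match
v → match
vi → no match

v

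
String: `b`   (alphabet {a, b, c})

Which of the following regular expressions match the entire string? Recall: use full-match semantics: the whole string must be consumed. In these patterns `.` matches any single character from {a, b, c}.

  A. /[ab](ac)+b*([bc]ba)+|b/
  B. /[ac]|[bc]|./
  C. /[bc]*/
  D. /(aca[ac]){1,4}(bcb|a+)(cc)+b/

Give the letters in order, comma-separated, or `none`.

A → match
B → match
C → match
D → no match — must start with `aca`

A, B, C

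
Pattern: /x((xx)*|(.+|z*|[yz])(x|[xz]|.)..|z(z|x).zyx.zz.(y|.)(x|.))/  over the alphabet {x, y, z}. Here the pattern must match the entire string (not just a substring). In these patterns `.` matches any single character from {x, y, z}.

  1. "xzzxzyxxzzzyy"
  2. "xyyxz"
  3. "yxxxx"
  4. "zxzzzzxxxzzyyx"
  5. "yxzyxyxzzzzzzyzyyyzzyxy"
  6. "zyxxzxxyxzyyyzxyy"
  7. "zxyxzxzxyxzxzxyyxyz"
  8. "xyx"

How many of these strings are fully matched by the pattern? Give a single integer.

1 → match
2 → match
3 → no match — must start with "x"
4 → no match — must start with "x"
5 → no match — must start with "x"
6 → no match — must start with "x"
7 → no match — must start with "x"
8 → no match
Total matched: 2

2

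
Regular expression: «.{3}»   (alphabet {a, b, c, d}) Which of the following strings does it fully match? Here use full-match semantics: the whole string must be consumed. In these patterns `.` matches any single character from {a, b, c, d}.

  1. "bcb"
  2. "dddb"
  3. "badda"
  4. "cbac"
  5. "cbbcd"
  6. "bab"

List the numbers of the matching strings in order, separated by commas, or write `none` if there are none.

1 → match
2 → no match
3 → no match
4 → no match
5 → no match
6 → match

1, 6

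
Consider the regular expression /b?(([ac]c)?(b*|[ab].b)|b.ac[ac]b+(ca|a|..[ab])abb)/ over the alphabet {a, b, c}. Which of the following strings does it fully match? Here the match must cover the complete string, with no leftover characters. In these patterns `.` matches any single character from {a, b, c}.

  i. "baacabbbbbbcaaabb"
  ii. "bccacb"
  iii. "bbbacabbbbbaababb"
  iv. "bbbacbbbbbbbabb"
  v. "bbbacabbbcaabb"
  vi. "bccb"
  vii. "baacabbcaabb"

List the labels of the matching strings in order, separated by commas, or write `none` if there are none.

i, ii, iii, v, vi, vii

i → match
ii → match
iii → match
iv → no match
v → match
vi → match
vii → match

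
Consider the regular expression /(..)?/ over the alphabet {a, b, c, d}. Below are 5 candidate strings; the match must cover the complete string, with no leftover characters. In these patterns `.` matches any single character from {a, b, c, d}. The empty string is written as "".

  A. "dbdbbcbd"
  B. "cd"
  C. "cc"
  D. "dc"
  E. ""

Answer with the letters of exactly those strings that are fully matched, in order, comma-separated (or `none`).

A → no match
B → match
C → match
D → match
E → match

B, C, D, E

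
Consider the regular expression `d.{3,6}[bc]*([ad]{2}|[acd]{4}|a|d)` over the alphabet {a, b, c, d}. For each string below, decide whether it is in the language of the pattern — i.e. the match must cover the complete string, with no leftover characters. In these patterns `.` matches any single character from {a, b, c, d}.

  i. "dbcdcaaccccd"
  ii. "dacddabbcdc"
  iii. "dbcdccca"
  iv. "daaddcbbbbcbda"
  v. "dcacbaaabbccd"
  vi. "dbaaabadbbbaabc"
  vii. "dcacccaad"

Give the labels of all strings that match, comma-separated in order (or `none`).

i, iii, iv, vii

i → match
ii → no match
iii → match
iv → match
v → no match
vi → no match
vii → match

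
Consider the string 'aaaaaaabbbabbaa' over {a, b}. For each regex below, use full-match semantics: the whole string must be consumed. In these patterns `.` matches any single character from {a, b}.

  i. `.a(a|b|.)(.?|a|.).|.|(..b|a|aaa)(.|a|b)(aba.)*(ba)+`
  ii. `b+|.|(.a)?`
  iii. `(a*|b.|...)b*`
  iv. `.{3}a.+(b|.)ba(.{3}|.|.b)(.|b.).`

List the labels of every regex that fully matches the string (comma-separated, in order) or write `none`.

iv

i → no match
ii → no match
iii → no match
iv → match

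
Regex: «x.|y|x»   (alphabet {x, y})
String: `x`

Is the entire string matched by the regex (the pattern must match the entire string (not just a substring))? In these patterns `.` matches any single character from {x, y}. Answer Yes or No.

Yes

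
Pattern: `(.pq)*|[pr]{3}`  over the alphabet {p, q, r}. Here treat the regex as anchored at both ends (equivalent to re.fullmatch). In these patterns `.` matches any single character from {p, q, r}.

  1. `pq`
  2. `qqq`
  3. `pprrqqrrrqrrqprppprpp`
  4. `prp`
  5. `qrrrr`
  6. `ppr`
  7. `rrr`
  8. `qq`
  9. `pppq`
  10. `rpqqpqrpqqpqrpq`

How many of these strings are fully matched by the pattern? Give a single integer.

4

1 → no match
2 → no match
3 → no match
4 → match
5 → no match
6 → match
7 → match
8 → no match
9 → no match
10 → match
Total matched: 4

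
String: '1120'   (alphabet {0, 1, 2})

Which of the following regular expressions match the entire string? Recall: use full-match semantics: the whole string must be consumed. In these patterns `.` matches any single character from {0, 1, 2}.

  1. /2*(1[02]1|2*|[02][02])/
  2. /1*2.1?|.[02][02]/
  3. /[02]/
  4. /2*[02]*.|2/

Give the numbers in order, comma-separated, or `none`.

2

1 → no match
2 → match
3 → no match
4 → no match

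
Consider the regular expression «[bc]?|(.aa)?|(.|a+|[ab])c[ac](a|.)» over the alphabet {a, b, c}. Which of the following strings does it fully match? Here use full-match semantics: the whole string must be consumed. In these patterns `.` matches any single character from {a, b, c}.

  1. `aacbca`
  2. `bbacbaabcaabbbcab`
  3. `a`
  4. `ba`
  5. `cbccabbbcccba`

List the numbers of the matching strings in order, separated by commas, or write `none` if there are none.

1. `aacbca` → no match
2 → no match
3. `a` → no match
4. `ba` → no match
5 → no match

none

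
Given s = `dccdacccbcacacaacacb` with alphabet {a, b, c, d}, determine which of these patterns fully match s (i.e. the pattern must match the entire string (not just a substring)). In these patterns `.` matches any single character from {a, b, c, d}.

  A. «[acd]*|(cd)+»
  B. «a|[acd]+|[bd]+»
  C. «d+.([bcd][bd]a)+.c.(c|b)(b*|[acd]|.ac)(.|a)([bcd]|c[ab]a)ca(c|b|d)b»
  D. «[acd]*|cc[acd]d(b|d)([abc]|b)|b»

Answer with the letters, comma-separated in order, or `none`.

C

A → no match
B → no match
C → match
D → no match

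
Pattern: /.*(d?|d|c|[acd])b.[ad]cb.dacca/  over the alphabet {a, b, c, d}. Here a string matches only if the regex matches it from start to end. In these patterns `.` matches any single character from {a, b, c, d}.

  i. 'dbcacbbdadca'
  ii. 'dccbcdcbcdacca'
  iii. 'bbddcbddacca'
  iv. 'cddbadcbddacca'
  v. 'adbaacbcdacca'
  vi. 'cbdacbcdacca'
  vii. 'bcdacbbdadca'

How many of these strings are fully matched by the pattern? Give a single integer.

i → no match — must end with 'dacca'
ii → match
iii → match
iv → match
v → match
vi → match
vii → no match — must end with 'dacca'
Total matched: 5

5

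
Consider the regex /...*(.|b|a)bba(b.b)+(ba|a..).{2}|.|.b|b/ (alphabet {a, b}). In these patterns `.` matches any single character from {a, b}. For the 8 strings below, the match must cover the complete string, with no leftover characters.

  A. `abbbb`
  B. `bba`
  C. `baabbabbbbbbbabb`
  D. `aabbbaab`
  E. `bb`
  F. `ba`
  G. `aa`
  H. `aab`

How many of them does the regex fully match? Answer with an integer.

2

A. `abbbb` → no match
B. `bba` → no match
C → match
D. `aabbbaab` → no match
E. `bb` → match
F. `ba` → no match
G. `aa` → no match
H. `aab` → no match
Total matched: 2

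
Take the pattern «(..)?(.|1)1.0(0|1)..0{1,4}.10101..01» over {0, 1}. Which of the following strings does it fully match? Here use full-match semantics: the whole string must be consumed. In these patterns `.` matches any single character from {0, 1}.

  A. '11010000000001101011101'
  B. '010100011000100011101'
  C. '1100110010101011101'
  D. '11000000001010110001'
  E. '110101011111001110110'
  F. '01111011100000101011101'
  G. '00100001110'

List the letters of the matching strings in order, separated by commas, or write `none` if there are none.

A, F

A → match
B → no match
C → no match
D → no match
E → no match — must end with '01'
F → match
G → no match — must end with '01'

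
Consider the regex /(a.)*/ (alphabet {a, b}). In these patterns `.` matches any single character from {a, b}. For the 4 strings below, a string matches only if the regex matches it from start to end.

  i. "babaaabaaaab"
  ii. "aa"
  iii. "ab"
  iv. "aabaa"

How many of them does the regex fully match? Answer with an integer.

2

i → no match
ii → match
iii → match
iv → no match
Total matched: 2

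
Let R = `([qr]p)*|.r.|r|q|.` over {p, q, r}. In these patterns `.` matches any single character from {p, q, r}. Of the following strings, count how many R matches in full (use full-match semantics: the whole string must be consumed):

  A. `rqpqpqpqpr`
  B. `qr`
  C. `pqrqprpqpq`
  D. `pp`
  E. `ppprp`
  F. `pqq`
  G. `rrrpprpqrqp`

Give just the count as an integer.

A → no match
B → no match
C → no match
D → no match
E → no match
F → no match
G → no match
Total matched: 0

0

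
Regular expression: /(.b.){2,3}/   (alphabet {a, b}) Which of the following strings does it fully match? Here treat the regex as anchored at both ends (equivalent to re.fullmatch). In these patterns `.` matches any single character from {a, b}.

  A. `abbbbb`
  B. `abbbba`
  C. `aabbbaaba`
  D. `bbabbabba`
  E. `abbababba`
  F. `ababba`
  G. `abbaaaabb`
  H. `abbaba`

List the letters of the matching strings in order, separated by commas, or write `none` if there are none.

A, B, D, E, F, H

A → match
B → match
C → no match
D → match
E → match
F → match
G → no match
H → match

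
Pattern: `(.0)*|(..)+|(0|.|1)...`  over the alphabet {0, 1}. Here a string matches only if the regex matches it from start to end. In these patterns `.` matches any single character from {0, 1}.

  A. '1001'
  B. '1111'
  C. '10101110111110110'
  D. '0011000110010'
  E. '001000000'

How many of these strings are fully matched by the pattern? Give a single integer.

A. '1001' → match
B. '1111' → match
C → no match
D → no match
E. '001000000' → no match
Total matched: 2

2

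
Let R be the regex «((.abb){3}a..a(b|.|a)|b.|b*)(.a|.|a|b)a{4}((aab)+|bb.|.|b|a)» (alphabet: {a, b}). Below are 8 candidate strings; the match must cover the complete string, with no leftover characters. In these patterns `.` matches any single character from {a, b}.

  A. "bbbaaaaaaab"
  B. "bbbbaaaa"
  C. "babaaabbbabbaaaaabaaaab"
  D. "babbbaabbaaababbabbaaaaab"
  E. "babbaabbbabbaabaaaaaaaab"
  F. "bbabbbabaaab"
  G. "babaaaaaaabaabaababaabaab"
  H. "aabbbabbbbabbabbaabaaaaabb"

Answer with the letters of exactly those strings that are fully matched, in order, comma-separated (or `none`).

A, E

A → match
B → no match
C → no match
D → no match
E → match
F → no match
G → no match
H → no match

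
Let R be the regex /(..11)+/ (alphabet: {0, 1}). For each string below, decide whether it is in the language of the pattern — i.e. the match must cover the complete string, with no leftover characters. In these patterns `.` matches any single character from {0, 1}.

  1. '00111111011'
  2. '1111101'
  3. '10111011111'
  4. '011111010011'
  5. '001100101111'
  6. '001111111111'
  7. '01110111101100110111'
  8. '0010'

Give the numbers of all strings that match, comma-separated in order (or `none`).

1 → no match
2 → no match — must end with '11'
3 → no match
4 → no match
5 → no match
6 → match
7 → match
8 → no match — must end with '11'

6, 7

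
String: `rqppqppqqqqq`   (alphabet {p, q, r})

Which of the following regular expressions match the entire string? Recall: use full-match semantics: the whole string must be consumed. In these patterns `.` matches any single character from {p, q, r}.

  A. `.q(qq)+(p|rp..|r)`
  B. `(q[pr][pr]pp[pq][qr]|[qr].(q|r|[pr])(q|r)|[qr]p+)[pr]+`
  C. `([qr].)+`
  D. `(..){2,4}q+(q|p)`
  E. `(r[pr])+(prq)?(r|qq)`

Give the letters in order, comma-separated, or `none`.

A → no match
B → no match
C → no match
D → match
E → no match

D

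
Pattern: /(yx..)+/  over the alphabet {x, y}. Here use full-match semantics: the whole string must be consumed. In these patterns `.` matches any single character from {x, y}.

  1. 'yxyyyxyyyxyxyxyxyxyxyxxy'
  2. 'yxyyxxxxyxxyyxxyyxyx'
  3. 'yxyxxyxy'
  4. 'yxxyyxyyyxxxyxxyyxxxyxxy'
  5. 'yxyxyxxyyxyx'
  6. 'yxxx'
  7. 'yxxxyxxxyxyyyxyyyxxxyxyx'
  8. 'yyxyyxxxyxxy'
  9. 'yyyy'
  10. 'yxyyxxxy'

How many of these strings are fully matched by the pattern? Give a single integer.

1 → match
2 → no match
3 → no match
4 → match
5 → match
6 → match
7 → match
8 → no match — must start with 'yx'
9 → no match — must start with 'yx'
10 → no match
Total matched: 5

5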